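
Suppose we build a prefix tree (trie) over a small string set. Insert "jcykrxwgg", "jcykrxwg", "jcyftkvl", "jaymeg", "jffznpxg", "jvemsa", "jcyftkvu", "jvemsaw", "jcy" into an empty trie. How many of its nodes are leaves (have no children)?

Leaves are exactly the stored words that no other stored word extends.
Those words: "jaymeg", "jcyftkvl", "jcyftkvu", "jcykrxwgg", "jffznpxg", "jvemsaw"
Leaf count: 6

6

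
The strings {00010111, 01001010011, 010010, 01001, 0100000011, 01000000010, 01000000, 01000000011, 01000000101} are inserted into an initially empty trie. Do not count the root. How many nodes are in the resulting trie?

30

Trace insertions, counting only characters that open a new branch:
  "00010111" → 8 new (0, 0, 0, 1, 0, 1, 1, 1)
  "01001010011" → prefix "0" already present; 10 new (1, 0, 0, 1, 0, 1, 0, 0, 1, 1)
  "010010" → prefix "010010" already present; 0 new (none)
  "01001" → prefix "01001" already present; 0 new (none)
  "0100000011" → prefix "0100" already present; 6 new (0, 0, 0, 0, 1, 1)
  "01000000010" → prefix "01000000" already present; 3 new (0, 1, 0)
  "01000000" → prefix "01000000" already present; 0 new (none)
  "01000000011" → prefix "0100000001" already present; 1 new (1)
  "01000000101" → prefix "010000001" already present; 2 new (0, 1)
Total nodes = 8 + 10 + 0 + 0 + 6 + 3 + 0 + 1 + 2 = 30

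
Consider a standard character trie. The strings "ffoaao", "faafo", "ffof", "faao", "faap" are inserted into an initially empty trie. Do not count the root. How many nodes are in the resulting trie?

13

For each word, the new-node count is its length minus the longest prefix already in the trie:
  "ffoaao" → 6 new (f, f, o, a, a, o)
  "faafo" → prefix "f" already present; 4 new (a, a, f, o)
  "ffof" → prefix "ffo" already present; 1 new (f)
  "faao" → prefix "faa" already present; 1 new (o)
  "faap" → prefix "faa" already present; 1 new (p)
Total nodes = 6 + 4 + 1 + 1 + 1 = 13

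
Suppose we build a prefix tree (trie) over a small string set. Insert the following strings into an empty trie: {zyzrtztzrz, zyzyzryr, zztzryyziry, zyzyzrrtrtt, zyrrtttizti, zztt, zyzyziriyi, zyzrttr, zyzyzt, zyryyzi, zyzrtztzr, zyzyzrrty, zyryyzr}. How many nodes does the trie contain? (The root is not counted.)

54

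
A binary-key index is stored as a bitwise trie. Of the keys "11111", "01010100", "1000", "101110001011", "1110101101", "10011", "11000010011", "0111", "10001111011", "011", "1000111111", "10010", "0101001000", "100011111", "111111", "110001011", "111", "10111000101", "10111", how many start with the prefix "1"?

15

Filter for entries beginning with "1":
Matches: "1000", "10001111011", "100011111", "1000111111", "10010", "10011", "10111", "10111000101", "101110001011", "11000010011", "110001011", "111", "1110101101", "11111", "111111"
Count: 15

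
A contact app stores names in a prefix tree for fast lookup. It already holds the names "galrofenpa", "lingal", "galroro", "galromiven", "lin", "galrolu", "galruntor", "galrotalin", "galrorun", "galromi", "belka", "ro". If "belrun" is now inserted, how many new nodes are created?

3

"bel" is already a path in the trie; the remaining "run" must be added.
New nodes needed: |"belrun"| − 3 = 6 − 3 = 3.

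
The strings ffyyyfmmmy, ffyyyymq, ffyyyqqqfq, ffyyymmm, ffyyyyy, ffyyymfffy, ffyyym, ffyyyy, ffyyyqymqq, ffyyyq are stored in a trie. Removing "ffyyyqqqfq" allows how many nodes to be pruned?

4

Walk "ffyyyqqqfq" from the leaf back toward the root, removing each node that no remaining word uses.
The suffix "qqfq" (4 nodes) is used only by "ffyyyqqqfq"; the node for "ffyyyq" still has the child "y", so pruning stops there.
Nodes removed: 4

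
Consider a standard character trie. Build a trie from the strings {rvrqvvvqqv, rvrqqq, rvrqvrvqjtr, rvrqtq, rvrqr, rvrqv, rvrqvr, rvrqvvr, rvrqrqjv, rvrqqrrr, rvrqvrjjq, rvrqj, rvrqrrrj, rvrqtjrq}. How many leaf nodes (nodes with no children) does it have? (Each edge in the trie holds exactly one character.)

Leaves are exactly the stored words that no other stored word extends.
Those words: "rvrqj", "rvrqqq", "rvrqqrrr", "rvrqrqjv", "rvrqrrrj", "rvrqtjrq", "rvrqtq", "rvrqvrjjq", "rvrqvrvqjtr", "rvrqvvr", "rvrqvvvqqv"
Leaf count: 11

11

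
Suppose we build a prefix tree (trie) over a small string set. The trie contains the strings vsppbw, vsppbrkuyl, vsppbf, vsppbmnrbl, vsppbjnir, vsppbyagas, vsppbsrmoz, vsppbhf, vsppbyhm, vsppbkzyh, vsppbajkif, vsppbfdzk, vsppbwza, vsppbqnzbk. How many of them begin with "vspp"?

14

Traverse to the node for "vspp", then collect every word in that subtree.
Words under "vspp": vsppbajkif, vsppbf, vsppbfdzk, vsppbhf, vsppbjnir, vsppbkzyh, vsppbmnrbl, vsppbqnzbk, vsppbrkuyl, vsppbsrmoz, vsppbw, vsppbwza, vsppbyagas, vsppbyhm
Count: 14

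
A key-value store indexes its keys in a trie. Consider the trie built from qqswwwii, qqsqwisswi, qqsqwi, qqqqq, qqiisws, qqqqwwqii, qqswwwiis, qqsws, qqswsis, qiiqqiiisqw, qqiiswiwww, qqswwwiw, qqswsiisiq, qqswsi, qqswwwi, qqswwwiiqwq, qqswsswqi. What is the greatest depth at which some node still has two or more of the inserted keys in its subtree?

8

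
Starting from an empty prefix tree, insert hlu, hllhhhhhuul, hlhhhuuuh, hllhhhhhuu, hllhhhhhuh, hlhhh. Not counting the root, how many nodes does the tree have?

Count nodes per top-level branch (shared prefixes stored once):
  'h'-branch (hlhhh, hlhhhuuuh, hllhhhhhuh, hllhhhhhuu, hllhhhhhuul, hlu): 20 nodes
Sum: 20

20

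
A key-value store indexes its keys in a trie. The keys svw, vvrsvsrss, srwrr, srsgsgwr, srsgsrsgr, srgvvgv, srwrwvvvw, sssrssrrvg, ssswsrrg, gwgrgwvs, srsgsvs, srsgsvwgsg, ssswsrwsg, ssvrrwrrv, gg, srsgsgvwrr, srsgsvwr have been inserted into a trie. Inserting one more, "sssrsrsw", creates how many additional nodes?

The longest prefix of "sssrsrsw" already in the trie is "sssrs" (length 5).
Each of the 3 remaining characters creates one node.

3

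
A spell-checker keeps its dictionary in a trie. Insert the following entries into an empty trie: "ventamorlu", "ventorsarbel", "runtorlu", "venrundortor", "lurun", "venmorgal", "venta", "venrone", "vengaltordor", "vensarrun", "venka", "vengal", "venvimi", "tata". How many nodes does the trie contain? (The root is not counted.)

74

For each word, the new-node count is its length minus the longest prefix already in the trie:
  "ventamorlu" → 10 new (v, e, n, t, a, m, o, r, l, u)
  "ventorsarbel" → prefix "vent" already present; 8 new (o, r, s, a, r, b, e, l)
  "runtorlu" → 8 new (r, u, n, t, o, r, l, u)
  "venrundortor" → prefix "ven" already present; 9 new (r, u, n, d, o, r, t, o, r)
  "lurun" → 5 new (l, u, r, u, n)
  "venmorgal" → prefix "ven" already present; 6 new (m, o, r, g, a, l)
  "venta" → prefix "venta" already present; 0 new (none)
  "venrone" → prefix "venr" already present; 3 new (o, n, e)
  "vengaltordor" → prefix "ven" already present; 9 new (g, a, l, t, o, r, d, o, r)
  "vensarrun" → prefix "ven" already present; 6 new (s, a, r, r, u, n)
  "venka" → prefix "ven" already present; 2 new (k, a)
  "vengal" → prefix "vengal" already present; 0 new (none)
  "venvimi" → prefix "ven" already present; 4 new (v, i, m, i)
  "tata" → 4 new (t, a, t, a)
Total nodes = 10 + 8 + 8 + 9 + 5 + 6 + 0 + 3 + 9 + 6 + 2 + 0 + 4 + 4 = 74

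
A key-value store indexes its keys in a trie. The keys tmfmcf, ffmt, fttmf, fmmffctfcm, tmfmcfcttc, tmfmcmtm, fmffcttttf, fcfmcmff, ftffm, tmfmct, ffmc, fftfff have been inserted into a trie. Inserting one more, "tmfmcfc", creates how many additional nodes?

0

"tmfmcfc" is already a full path in the trie; only an end-marker is added.
No new nodes are needed: 0.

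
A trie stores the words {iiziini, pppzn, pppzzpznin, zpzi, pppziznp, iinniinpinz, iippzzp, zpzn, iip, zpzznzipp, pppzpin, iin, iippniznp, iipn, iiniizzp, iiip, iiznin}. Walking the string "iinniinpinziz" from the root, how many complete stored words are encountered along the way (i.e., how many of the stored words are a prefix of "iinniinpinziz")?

2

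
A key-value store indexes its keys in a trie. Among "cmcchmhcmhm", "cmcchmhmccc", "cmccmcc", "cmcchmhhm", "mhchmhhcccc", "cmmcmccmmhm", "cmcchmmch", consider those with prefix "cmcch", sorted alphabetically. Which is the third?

Words with prefix "cmcch", in lexicographic order: "cmcchmhcmhm", "cmcchmhhm", "cmcchmhmccc", "cmcchmmch"
Position 3: cmcchmhmccc

cmcchmhmccc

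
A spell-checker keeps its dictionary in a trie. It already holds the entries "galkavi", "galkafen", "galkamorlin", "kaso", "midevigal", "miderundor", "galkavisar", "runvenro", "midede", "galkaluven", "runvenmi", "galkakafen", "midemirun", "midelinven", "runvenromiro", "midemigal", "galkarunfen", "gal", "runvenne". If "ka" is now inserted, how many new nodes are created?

0

"ka" is already a full path in the trie; only an end-marker is added.
No new nodes are needed: 0.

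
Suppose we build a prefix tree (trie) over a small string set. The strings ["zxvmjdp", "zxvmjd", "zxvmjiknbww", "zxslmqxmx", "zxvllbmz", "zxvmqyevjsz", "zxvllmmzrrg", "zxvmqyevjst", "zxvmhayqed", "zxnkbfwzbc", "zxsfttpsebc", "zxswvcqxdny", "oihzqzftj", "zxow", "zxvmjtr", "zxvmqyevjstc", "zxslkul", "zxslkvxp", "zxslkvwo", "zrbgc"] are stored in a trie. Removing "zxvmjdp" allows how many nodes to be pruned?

1

A node on "zxvmjdp"'s path can go only if nothing else ends at it or branches off below it.
The suffix "p" (1 node) is used only by "zxvmjdp"; "zxvmjd" is itself a stored word, so pruning stops there.
Nodes removed: 1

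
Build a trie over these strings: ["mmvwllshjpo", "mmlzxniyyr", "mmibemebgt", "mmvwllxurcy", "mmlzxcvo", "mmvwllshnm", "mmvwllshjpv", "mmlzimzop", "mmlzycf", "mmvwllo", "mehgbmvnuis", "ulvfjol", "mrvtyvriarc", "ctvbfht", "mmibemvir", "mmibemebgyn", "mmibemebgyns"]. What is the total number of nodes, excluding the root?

87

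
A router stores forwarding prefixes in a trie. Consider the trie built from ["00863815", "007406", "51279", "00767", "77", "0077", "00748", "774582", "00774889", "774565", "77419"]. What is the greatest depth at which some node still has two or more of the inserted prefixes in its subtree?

4

Look for the deepest trie node that still has at least two words in its subtree.
e.g. "007406" and "00748" share the prefix "0074" of length 4; no pair shares a longer one.
Longest shared-prefix length: 4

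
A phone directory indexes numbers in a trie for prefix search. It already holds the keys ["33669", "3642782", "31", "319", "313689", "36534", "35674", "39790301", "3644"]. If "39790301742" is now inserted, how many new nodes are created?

3

Walking "39790301742" from the root, the first 8 characters ("39790301") follow existing edges; "7" is the first miss.
So 11 − 8 = 3 new nodes.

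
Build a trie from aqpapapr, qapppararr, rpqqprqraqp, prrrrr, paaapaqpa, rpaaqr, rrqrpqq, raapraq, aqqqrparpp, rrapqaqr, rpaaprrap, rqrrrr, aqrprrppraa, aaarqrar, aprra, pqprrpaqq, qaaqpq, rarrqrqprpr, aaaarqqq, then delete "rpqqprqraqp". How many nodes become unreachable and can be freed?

9

A node on "rpqqprqraqp"'s path can go only if nothing else ends at it or branches off below it.
The suffix "qqprqraqp" (9 nodes) is used only by "rpqqprqraqp"; the node for "rp" still has the child "a", so pruning stops there.
Nodes removed: 9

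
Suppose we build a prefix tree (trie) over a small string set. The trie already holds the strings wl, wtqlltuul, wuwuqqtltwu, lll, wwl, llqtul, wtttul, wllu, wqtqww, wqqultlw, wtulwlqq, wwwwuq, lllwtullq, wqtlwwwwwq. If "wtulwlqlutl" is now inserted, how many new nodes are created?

4

Walking "wtulwlqlutl" from the root, the first 7 characters ("wtulwlq") follow existing edges; "l" is the first miss.
New nodes needed: |"wtulwlqlutl"| − 7 = 11 − 7 = 4.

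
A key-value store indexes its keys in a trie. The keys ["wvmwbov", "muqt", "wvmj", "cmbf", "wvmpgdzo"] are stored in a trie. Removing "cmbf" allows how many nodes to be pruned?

4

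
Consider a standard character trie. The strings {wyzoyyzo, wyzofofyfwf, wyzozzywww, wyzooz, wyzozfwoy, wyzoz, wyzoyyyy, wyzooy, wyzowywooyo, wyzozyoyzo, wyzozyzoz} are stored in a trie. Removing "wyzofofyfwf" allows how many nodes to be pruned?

7

After clearing the end-marker at "wyzofofyfwf", prune upward until reaching a node still needed by another word.
The suffix "fofyfwf" (7 nodes) is used only by "wyzofofyfwf"; the node for "wyzo" still has the child "y", so pruning stops there.
Nodes removed: 7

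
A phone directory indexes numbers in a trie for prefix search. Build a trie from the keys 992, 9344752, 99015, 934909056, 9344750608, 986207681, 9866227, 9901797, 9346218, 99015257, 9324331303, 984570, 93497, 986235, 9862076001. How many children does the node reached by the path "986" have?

Follow the path "986" to its node, then look at its outgoing edges.
Characters that immediately follow "986" among the stored strings: {2, 6}.
That node has 2 child edges.

2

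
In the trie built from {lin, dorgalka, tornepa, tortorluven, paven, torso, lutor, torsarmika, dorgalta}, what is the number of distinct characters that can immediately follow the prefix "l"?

2

The children of the "l" node are the distinct next characters among strings starting with "l".
Distinct next characters after "l": i, u.
That node has 2 child edges.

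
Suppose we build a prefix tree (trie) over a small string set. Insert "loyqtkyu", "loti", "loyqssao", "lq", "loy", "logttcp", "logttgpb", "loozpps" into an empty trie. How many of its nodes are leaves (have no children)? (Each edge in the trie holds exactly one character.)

7

A leaf is a node with no children — equivalently, the end of a word that is not a proper prefix of any other stored word.
Those words: "logttcp", "logttgpb", "loozpps", "loti", "loyqssao", "loyqtkyu", "lq"
Leaf count: 7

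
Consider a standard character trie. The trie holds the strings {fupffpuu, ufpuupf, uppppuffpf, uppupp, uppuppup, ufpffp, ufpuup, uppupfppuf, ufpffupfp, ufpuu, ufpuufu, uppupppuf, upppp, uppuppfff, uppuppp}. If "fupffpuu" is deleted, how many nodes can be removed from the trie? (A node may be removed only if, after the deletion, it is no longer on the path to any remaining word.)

A node on "fupffpuu"'s path can go only if nothing else ends at it or branches off below it.
No other word shares any prefix with "fupffpuu", so all 8 of its nodes go.
Nodes removed: 8

8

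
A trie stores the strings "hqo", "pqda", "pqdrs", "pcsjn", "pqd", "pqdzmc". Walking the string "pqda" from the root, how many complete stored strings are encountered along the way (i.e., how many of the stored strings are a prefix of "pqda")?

Traverse "pqda" character by character; count nodes along the way that are marked as word ends.
Prefixes of the query that are stored words: "pqd", "pqda"
Count: 2

2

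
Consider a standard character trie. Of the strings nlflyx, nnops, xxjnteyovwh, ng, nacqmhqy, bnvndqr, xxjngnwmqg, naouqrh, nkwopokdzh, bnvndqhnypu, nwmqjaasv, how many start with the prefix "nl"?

1

Walk to "nl"; the words in its subtree are exactly those with that prefix.
Words under "nl": nlflyx
Count: 1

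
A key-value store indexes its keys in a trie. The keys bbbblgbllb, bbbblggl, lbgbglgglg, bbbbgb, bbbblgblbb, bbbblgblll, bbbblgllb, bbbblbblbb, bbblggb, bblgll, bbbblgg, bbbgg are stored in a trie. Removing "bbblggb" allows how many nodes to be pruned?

4

A node on "bbblggb"'s path can go only if nothing else ends at it or branches off below it.
The suffix "lggb" (4 nodes) is used only by "bbblggb"; the node for "bbb" still has the child "b", so pruning stops there.
Nodes removed: 4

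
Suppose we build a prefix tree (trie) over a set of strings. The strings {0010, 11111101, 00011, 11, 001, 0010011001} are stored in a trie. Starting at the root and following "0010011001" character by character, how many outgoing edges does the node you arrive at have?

0

Follow the path "0010011001" to its node, then look at its outgoing edges.
No stored string extends past "0010011001".
That node has 0 child edges.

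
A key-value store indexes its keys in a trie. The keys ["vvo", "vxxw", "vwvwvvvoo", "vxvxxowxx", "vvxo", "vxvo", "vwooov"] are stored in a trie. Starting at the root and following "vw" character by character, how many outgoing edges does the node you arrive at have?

Follow the path "vw" to its node, then look at its outgoing edges.
Characters that immediately follow "vw" among the stored strings: {o, v}.
That node has 2 child edges.

2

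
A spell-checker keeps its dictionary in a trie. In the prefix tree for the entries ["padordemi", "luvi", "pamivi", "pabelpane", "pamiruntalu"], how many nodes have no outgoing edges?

5

Leaves are exactly the stored words that no other stored word extends.
Those words: "luvi", "pabelpane", "padordemi", "pamiruntalu", "pamivi"
Leaf count: 5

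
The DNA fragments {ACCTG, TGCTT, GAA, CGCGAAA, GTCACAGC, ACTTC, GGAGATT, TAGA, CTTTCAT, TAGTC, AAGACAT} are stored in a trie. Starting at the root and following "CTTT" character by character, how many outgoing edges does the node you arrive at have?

Follow the path "CTTT" to its node, then look at its outgoing edges.
Distinct next characters after "CTTT": C.
That node has 1 child edge.

1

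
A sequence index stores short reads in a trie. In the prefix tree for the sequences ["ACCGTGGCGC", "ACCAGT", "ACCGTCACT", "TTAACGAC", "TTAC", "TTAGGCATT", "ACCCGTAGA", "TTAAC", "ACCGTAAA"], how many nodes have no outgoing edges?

Leaves are exactly the stored words that no other stored word extends.
Those words: "ACCAGT", "ACCCGTAGA", "ACCGTAAA", "ACCGTCACT", "ACCGTGGCGC", "TTAACGAC", "TTAC", "TTAGGCATT"
Leaf count: 8

8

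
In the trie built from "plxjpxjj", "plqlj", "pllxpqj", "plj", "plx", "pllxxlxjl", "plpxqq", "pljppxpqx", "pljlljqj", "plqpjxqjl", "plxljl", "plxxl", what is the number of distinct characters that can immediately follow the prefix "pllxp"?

Follow the path "pllxp" to its node, then look at its outgoing edges.
Characters that immediately follow "pllxp" among the stored strings: {q}.
That node has 1 child edge.

1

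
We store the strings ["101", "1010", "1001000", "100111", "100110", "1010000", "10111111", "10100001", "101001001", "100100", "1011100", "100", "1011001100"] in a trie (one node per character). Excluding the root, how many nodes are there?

Count nodes per top-level branch (shared prefixes stored once):
  '1'-branch (100, 100100, 1001000, 100110, 100111, 101, 1010, 1010000, 10100001, 101001001, 1011001100, 1011100, 10111111): 33 nodes
Sum: 33

33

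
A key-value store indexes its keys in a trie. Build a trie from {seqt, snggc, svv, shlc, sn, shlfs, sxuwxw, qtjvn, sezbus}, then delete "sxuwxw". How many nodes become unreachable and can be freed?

After clearing the end-marker at "sxuwxw", prune upward until reaching a node still needed by another word.
The suffix "xuwxw" (5 nodes) is used only by "sxuwxw"; the node for "s" still has the child "e", so pruning stops there.
Nodes removed: 5

5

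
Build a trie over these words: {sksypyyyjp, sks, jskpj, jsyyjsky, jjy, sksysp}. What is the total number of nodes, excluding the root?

Insert word by word; a character creates a node only if that edge doesn't already exist:
  "sksypyyyjp" → 10 new (s, k, s, y, p, y, y, y, j, p)
  "sks" → prefix "sks" already present; 0 new (none)
  "jskpj" → 5 new (j, s, k, p, j)
  "jsyyjsky" → prefix "js" already present; 6 new (y, y, j, s, k, y)
  "jjy" → prefix "j" already present; 2 new (j, y)
  "sksysp" → prefix "sksy" already present; 2 new (s, p)
Total nodes = 10 + 0 + 5 + 6 + 2 + 2 = 25

25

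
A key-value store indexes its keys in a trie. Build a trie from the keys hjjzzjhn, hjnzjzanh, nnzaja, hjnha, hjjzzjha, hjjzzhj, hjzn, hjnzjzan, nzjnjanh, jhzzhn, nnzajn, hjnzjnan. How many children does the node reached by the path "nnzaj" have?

2

Walk "nnzaj" from the root, arriving at one node.
Characters that immediately follow "nnzaj" among the stored strings: {a, n}.
That node has 2 child edges.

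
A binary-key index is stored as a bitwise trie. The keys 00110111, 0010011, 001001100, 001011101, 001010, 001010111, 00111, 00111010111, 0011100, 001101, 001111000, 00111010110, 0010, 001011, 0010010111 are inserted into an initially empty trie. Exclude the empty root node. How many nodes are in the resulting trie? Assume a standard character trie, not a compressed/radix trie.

Insert word by word; a character creates a node only if that edge doesn't already exist:
  "00110111" → 8 new (0, 0, 1, 1, 0, 1, 1, 1)
  "0010011" → prefix "001" already present; 4 new (0, 0, 1, 1)
  "001001100" → prefix "0010011" already present; 2 new (0, 0)
  "001011101" → prefix "0010" already present; 5 new (1, 1, 1, 0, 1)
  "001010" → prefix "00101" already present; 1 new (0)
  "001010111" → prefix "001010" already present; 3 new (1, 1, 1)
  "00111" → prefix "0011" already present; 1 new (1)
  "00111010111" → prefix "00111" already present; 6 new (0, 1, 0, 1, 1, 1)
  "0011100" → prefix "001110" already present; 1 new (0)
  "001101" → prefix "001101" already present; 0 new (none)
  "001111000" → prefix "00111" already present; 4 new (1, 0, 0, 0)
  "00111010110" → prefix "0011101011" already present; 1 new (0)
  "0010" → prefix "0010" already present; 0 new (none)
  "001011" → prefix "001011" already present; 0 new (none)
  "0010010111" → prefix "001001" already present; 4 new (0, 1, 1, 1)
Total nodes = 8 + 4 + 2 + 5 + 1 + 3 + 1 + 6 + 1 + 0 + 4 + 1 + 0 + 0 + 4 = 40

40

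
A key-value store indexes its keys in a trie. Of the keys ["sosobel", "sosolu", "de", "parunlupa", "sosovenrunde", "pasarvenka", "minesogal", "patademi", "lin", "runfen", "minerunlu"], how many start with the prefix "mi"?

Walk to "mi"; the words in its subtree are exactly those with that prefix.
Words under "mi": minerunlu, minesogal
Count: 2

2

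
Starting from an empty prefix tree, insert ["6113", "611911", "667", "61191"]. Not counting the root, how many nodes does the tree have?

9

Trie structure (* marks end of a word):
(root)
└─ 6
   ├─ 1
   │  └─ 1
   │     ├─ 3 *
   │     └─ 9
   │        └─ 1 *
   │           └─ 1 *
   └─ 6
      └─ 7 *
Counting every labelled node above: 9.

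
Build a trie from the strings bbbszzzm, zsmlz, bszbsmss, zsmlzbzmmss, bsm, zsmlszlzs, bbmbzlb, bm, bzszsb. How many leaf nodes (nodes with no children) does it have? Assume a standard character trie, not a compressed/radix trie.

8

A leaf is a node with no children — equivalently, the end of a word that is not a proper prefix of any other stored word.
Those words: "bbbszzzm", "bbmbzlb", "bm", "bsm", "bszbsmss", "bzszsb", "zsmlszlzs", "zsmlzbzmmss"
Leaf count: 8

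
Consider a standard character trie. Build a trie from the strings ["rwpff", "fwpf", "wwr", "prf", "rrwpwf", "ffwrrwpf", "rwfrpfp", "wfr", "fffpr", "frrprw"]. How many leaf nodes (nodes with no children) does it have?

Leaves are exactly the stored words that no other stored word extends.
Those words: "fffpr", "ffwrrwpf", "frrprw", "fwpf", "prf", "rrwpwf", "rwfrpfp", "rwpff", "wfr", "wwr"
Leaf count: 10

10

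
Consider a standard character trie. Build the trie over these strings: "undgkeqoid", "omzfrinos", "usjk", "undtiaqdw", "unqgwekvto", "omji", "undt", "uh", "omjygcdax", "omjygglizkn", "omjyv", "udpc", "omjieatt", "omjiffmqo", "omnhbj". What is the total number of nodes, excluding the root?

Insert word by word; a character creates a node only if that edge doesn't already exist:
  "undgkeqoid" → 10 new (u, n, d, g, k, e, q, o, i, d)
  "omzfrinos" → 9 new (o, m, z, f, r, i, n, o, s)
  "usjk" → prefix "u" already present; 3 new (s, j, k)
  "undtiaqdw" → prefix "und" already present; 6 new (t, i, a, q, d, w)
  "unqgwekvto" → prefix "un" already present; 8 new (q, g, w, e, k, v, t, o)
  "omji" → prefix "om" already present; 2 new (j, i)
  "undt" → prefix "undt" already present; 0 new (none)
  "uh" → prefix "u" already present; 1 new (h)
  "omjygcdax" → prefix "omj" already present; 6 new (y, g, c, d, a, x)
  "omjygglizkn" → prefix "omjyg" already present; 6 new (g, l, i, z, k, n)
  "omjyv" → prefix "omjy" already present; 1 new (v)
  "udpc" → prefix "u" already present; 3 new (d, p, c)
  "omjieatt" → prefix "omji" already present; 4 new (e, a, t, t)
  "omjiffmqo" → prefix "omji" already present; 5 new (f, f, m, q, o)
  "omnhbj" → prefix "om" already present; 4 new (n, h, b, j)
Total nodes = 10 + 9 + 3 + 6 + 8 + 2 + 0 + 1 + 6 + 6 + 1 + 3 + 4 + 5 + 4 = 68

68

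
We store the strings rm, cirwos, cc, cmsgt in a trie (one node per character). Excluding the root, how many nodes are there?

Trace insertions, counting only characters that open a new branch:
  "rm" → 2 new (r, m)
  "cirwos" → 6 new (c, i, r, w, o, s)
  "cc" → prefix "c" already present; 1 new (c)
  "cmsgt" → prefix "c" already present; 4 new (m, s, g, t)
Total nodes = 2 + 6 + 1 + 4 = 13

13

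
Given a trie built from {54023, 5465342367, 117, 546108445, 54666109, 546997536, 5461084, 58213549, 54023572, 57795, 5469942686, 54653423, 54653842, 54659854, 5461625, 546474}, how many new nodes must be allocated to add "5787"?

2

"57" is already a path in the trie; the remaining "87" must be added.
New nodes needed: |"5787"| − 2 = 4 − 2 = 2.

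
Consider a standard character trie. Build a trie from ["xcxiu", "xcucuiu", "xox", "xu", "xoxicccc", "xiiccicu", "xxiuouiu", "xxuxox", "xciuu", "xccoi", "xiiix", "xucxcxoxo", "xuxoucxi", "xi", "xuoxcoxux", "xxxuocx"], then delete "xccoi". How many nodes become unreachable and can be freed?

After clearing the end-marker at "xccoi", prune upward until reaching a node still needed by another word.
The suffix "coi" (3 nodes) is used only by "xccoi"; the node for "xc" still has the child "x", so pruning stops there.
Nodes removed: 3

3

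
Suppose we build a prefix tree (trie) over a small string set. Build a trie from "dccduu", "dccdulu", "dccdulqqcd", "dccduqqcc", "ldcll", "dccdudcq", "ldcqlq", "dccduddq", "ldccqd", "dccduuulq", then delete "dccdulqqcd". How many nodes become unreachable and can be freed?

4

Walk "dccdulqqcd" from the leaf back toward the root, removing each node that no remaining word uses.
The suffix "qqcd" (4 nodes) is used only by "dccdulqqcd"; the node for "dccdul" still has the child "u", so pruning stops there.
Nodes removed: 4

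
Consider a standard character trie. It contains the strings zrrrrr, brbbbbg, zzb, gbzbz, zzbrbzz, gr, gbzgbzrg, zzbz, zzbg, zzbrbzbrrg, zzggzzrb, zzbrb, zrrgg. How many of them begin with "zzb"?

Traverse to the node for "zzb", then collect every word in that subtree.
Matches: "zzb", "zzbg", "zzbrb", "zzbrbzbrrg", "zzbrbzz", "zzbz"
Count: 6

6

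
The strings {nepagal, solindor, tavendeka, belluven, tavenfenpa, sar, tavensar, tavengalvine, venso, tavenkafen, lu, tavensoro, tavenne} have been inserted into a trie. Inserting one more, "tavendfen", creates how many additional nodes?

3

Walking "tavendfen" from the root, the first 6 characters ("tavend") follow existing edges; "f" is the first miss.
Each of the 3 remaining characters creates one node.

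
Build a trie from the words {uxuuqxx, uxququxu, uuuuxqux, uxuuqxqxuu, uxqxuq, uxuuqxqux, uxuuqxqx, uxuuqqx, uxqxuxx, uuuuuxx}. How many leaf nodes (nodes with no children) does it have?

A leaf is a node with no children — equivalently, the end of a word that is not a proper prefix of any other stored word.
Those words: "uuuuuxx", "uuuuxqux", "uxququxu", "uxqxuq", "uxqxuxx", "uxuuqqx", "uxuuqxqux", "uxuuqxqxuu", "uxuuqxx"
Leaf count: 9

9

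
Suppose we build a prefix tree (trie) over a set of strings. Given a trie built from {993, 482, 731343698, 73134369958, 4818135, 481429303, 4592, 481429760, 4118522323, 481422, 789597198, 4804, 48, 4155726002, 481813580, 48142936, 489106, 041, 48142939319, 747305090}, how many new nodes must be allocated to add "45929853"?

Walking "45929853" from the root, the first 4 characters ("4592") follow existing edges; "9" is the first miss.
So 8 − 4 = 4 new nodes.

4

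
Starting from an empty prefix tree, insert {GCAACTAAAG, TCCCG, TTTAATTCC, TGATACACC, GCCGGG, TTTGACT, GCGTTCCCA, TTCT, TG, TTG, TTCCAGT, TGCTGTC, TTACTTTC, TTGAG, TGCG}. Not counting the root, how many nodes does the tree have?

Count nodes per top-level branch (shared prefixes stored once):
  'G'-branch (GCAACTAAAG, GCCGGG, GCGTTCCCA): 21 nodes
  'T'-branch (TCCCG, TG, TGATACACC, TGCG, TGCTGTC, TTACTTTC, TTCCAGT, TTCT, TTG, TTGAG, TTTAATTCC, TTTGACT): 46 nodes
Sum: 67

67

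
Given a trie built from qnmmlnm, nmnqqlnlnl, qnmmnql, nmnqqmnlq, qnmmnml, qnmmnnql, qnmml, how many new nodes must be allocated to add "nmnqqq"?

1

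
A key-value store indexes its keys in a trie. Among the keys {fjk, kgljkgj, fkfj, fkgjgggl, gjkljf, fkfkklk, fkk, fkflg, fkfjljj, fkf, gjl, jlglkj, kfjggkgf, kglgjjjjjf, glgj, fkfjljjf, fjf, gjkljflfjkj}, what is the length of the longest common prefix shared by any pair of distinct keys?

7

Look for the deepest trie node that still has at least two words in its subtree.
e.g. "fkfjljj" and "fkfjljjf" share the prefix "fkfjljj" of length 7; no pair shares a longer one.
Longest shared-prefix length: 7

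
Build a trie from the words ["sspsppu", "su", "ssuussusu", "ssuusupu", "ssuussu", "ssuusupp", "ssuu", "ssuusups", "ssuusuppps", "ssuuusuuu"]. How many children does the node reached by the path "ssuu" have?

Walk "ssuu" from the root, arriving at one node.
Distinct next characters after "ssuu": s, u.
That node has 2 child edges.

2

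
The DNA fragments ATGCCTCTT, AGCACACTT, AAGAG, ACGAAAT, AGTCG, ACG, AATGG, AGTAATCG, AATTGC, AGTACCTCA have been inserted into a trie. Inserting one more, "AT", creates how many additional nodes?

"AT" is already a full path in the trie; only an end-marker is added.
No new nodes are needed: 0.

0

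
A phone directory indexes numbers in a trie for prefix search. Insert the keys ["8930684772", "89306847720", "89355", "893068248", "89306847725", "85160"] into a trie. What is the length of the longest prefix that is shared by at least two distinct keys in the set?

Look for the deepest trie node that still has at least two words in its subtree.
"8930684772" and "89306847720" agree on "8930684772" (10 characters) before diverging; nothing deeper is shared.
Longest shared-prefix length: 10

10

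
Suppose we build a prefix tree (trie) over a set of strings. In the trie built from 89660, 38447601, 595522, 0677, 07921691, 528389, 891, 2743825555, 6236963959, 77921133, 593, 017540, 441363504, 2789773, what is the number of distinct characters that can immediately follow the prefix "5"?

Walk "5" from the root, arriving at one node.
Characters that immediately follow "5" among the stored strings: {2, 9}.
That node has 2 child edges.

2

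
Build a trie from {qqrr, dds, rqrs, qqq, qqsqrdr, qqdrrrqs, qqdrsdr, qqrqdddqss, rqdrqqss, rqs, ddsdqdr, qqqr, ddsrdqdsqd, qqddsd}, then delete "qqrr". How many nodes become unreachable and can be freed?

1

A node on "qqrr"'s path can go only if nothing else ends at it or branches off below it.
The suffix "r" (1 node) is used only by "qqrr"; the node for "qqr" still has the child "q", so pruning stops there.
Nodes removed: 1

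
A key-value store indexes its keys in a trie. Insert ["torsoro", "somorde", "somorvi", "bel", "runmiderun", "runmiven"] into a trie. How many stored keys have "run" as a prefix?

2

Traverse to the node for "run", then collect every word in that subtree.
Matches: "runmiderun", "runmiven"
Count: 2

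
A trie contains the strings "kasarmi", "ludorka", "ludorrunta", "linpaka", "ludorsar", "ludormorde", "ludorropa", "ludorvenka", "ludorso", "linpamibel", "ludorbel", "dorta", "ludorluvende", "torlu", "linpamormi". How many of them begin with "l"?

12

Filter for entries beginning with "l":
Words under "l": linpaka, linpamibel, linpamormi, ludorbel, ludorka, ludorluvende, ludormorde, ludorropa, ludorrunta, ludorsar, ludorso, ludorvenka
Count: 12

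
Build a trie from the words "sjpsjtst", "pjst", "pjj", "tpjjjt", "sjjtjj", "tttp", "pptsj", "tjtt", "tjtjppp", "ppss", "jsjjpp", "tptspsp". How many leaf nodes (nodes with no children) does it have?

12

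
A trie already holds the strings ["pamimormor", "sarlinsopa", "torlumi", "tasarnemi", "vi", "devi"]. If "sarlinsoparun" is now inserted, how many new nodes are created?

Walking "sarlinsoparun" from the root, the first 10 characters ("sarlinsopa") follow existing edges; "r" is the first miss.
New nodes needed: |"sarlinsoparun"| − 10 = 13 − 10 = 3.

3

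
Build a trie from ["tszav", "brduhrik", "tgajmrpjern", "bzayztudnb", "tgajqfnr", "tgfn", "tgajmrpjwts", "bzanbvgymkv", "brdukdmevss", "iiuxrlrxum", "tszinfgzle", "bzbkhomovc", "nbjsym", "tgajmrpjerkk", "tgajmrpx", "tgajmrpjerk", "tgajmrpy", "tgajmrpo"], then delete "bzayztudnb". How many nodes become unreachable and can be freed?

After clearing the end-marker at "bzayztudnb", prune upward until reaching a node still needed by another word.
The suffix "yztudnb" (7 nodes) is used only by "bzayztudnb"; the node for "bza" still has the child "n", so pruning stops there.
Nodes removed: 7

7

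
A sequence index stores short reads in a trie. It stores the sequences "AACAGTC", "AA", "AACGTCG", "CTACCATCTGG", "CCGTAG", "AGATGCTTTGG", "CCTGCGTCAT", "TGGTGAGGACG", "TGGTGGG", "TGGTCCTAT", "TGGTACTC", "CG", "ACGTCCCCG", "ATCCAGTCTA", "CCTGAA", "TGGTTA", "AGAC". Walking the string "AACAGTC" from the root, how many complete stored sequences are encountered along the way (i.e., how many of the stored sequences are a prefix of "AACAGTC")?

2

Walk "AACAGTC" from the root; an end-of-word marker is hit whenever a stored word is a prefix of "AACAGTC".
Prefixes of the query that are stored words: "AA", "AACAGTC"
Count: 2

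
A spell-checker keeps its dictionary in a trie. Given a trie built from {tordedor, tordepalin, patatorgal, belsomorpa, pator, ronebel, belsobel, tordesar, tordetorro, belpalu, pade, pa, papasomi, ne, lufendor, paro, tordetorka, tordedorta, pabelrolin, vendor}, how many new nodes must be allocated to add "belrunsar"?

6

The longest prefix of "belrunsar" already in the trie is "bel" (length 3).
So 9 − 3 = 6 new nodes.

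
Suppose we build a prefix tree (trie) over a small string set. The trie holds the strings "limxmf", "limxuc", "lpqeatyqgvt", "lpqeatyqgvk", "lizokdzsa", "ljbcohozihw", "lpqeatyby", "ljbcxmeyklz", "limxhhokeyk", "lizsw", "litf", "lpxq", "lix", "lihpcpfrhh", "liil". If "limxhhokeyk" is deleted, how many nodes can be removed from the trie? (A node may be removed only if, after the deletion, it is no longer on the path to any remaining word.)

7

A node on "limxhhokeyk"'s path can go only if nothing else ends at it or branches off below it.
The suffix "hhokeyk" (7 nodes) is used only by "limxhhokeyk"; the node for "limx" still has the child "m", so pruning stops there.
Nodes removed: 7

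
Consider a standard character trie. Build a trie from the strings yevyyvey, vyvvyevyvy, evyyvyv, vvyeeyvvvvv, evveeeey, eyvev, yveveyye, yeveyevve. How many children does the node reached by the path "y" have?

2

Follow the path "y" to its node, then look at its outgoing edges.
Characters that immediately follow "y" among the stored strings: {e, v}.
That node has 2 child edges.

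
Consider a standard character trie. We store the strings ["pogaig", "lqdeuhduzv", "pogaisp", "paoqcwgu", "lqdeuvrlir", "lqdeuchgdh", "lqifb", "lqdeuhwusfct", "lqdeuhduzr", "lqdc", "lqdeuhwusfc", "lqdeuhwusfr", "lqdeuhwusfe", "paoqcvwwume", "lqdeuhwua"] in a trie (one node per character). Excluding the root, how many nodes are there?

55

For each word, the new-node count is its length minus the longest prefix already in the trie:
  "pogaig" → 6 new (p, o, g, a, i, g)
  "lqdeuhduzv" → 10 new (l, q, d, e, u, h, d, u, z, v)
  "pogaisp" → prefix "pogai" already present; 2 new (s, p)
  "paoqcwgu" → prefix "p" already present; 7 new (a, o, q, c, w, g, u)
  "lqdeuvrlir" → prefix "lqdeu" already present; 5 new (v, r, l, i, r)
  "lqdeuchgdh" → prefix "lqdeu" already present; 5 new (c, h, g, d, h)
  "lqifb" → prefix "lq" already present; 3 new (i, f, b)
  "lqdeuhwusfct" → prefix "lqdeuh" already present; 6 new (w, u, s, f, c, t)
  "lqdeuhduzr" → prefix "lqdeuhduz" already present; 1 new (r)
  "lqdc" → prefix "lqd" already present; 1 new (c)
  "lqdeuhwusfc" → prefix "lqdeuhwusfc" already present; 0 new (none)
  "lqdeuhwusfr" → prefix "lqdeuhwusf" already present; 1 new (r)
  "lqdeuhwusfe" → prefix "lqdeuhwusf" already present; 1 new (e)
  "paoqcvwwume" → prefix "paoqc" already present; 6 new (v, w, w, u, m, e)
  "lqdeuhwua" → prefix "lqdeuhwu" already present; 1 new (a)
Total nodes = 6 + 10 + 2 + 7 + 5 + 5 + 3 + 6 + 1 + 1 + 0 + 1 + 1 + 6 + 1 = 55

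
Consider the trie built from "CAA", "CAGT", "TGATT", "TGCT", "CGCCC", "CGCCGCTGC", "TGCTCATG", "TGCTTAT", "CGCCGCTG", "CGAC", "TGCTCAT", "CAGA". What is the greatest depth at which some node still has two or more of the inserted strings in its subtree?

8

Equivalently: take the maximum, over all pairs, of their longest common prefix length.
e.g. "CGCCGCTG" and "CGCCGCTGC" share the prefix "CGCCGCTG" of length 8; no pair shares a longer one.
Longest shared-prefix length: 8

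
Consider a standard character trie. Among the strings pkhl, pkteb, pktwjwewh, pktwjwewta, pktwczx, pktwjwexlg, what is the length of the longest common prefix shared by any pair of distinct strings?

8

Equivalently: take the maximum, over all pairs, of their longest common prefix length.
"pktwjwewh" and "pktwjwewta" agree on "pktwjwew" (8 characters) before diverging; nothing deeper is shared.
Longest shared-prefix length: 8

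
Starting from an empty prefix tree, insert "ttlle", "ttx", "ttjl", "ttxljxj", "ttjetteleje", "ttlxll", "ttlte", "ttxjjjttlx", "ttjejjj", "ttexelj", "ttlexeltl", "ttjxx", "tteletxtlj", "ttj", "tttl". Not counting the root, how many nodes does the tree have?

57

Count nodes per top-level branch (shared prefixes stored once):
  't'-branch (tteletxtlj, ttexelj, ttj, ttjejjj, ttjetteleje, ttjl, ttjxx, ttlexeltl, ttlle, ttlte, ttlxll, tttl, ttx, ttxjjjttlx, ttxljxj): 57 nodes
Sum: 57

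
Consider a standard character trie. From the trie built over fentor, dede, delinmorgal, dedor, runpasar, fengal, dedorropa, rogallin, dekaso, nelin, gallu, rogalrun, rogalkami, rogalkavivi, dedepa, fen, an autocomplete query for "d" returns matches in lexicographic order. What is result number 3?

dedor

Words with prefix "d", in lexicographic order: "dede", "dedepa", "dedor", "dedorropa", "dekaso", "delinmorgal"
The 3rd is dedor.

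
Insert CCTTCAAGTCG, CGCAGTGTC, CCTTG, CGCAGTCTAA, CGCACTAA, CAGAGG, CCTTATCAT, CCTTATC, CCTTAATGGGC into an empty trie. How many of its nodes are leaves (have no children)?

A leaf is a node with no children — equivalently, the end of a word that is not a proper prefix of any other stored word.
Those words: "CAGAGG", "CCTTAATGGGC", "CCTTATCAT", "CCTTCAAGTCG", "CCTTG", "CGCACTAA", "CGCAGTCTAA", "CGCAGTGTC"
Leaf count: 8

8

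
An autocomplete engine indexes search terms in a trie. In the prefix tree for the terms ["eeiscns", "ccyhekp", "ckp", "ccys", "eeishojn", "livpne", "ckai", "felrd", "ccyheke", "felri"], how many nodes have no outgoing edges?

10

A leaf is a node with no children — equivalently, the end of a word that is not a proper prefix of any other stored word.
Those words: "ccyheke", "ccyhekp", "ccys", "ckai", "ckp", "eeiscns", "eeishojn", "felrd", "felri", "livpne"
Leaf count: 10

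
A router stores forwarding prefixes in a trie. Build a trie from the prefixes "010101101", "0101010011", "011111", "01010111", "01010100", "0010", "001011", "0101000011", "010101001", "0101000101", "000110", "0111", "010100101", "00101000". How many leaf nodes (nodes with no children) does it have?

10

A leaf is a node with no children — equivalently, the end of a word that is not a proper prefix of any other stored word.
Those words: "000110", "00101000", "001011", "0101000011", "0101000101", "010100101", "0101010011", "010101101", "01010111", "011111"
Leaf count: 10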